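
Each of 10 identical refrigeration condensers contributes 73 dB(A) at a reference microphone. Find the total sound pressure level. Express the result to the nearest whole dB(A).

83 dB(A)

With 10 equal, uncorrelated contributions the intensity is 10× that of one unit, giving a rise of 10·log₁₀ 10.
L_total = 73 + 10·log₁₀(10) = 73 + 10.000 = 83.00 dB(A).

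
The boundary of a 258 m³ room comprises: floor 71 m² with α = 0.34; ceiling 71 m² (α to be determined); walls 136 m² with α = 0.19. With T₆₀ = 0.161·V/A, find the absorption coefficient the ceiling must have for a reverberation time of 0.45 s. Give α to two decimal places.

Required total absorption A = 0.161·258/0.45 = 92.31 m².
Absorption from the other surfaces = 71·0.34 + 136·0.19 = 49.98 m², so the ceiling must supply 42.33 m² over 71 m².
α = 42.33/71 = 0.596.

0.60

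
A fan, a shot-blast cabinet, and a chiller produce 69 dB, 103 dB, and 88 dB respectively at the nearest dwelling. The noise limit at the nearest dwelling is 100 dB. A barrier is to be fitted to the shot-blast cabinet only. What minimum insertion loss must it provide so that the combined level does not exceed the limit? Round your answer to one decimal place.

3.3 dB

Everything except the shot-blast cabinet sums to 10^(69/10) + 10^(88/10) = 6.389e+08 in linear terms, 88.05 dB.
The limit corresponds to 10^(100/10) = 1.000e+10; subtracting the fixed part leaves 9.361e+09 for the shot-blast cabinet, i.e. 99.71 dB.
Required insertion loss = 103 − 99.71 = 3.29 dB.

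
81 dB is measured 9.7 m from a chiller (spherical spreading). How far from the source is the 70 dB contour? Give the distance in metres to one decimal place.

The 11.0 dB drop corresponds to a distance ratio of 10^(11.0/20) for a point source.
r₂ = 9.7·10^((81−70)/20) = 9.7·10^(11.0/20) = 34.42 m.

34.4 m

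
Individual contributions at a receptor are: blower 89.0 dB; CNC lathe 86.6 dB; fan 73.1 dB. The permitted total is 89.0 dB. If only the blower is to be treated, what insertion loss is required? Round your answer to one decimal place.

Everything except the blower sums to 10^(86.6/10) + 10^(73.1/10) = 4.775e+08 in linear terms, 86.79 dB.
To meet 89.0 dB overall, the treated blower may contribute at most 10^(89.0/10) − 4.775e+08 = 3.168e+08, i.e. 85.01 dB.
So the blower must be reduced from 89.0 to 85.01 dB: IL = 3.99 dB.

4.0 dB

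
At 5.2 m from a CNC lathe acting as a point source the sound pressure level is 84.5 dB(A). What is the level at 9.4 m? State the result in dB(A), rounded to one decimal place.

Spherical spreading from a point source gives a 20·log₁₀(r₂/r₁) drop.
L₂ = 84.5 − 20·log₁₀(9.4/5.2) = 84.5 − 5.142 = 79.36 dB(A).

79.4 dB(A)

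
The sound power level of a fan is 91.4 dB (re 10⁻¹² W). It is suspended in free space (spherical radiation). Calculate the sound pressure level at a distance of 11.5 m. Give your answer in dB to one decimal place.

59.2 dB

Free-field spherical radiation: L_p = L_w − 10·log₁₀(4π·r²), r = 11.5 m.
4π·r² = 1662 m², 10·log₁₀ of that is 32.206 dB.
L_p = 91.4 − 32.206 = 59.19 dB.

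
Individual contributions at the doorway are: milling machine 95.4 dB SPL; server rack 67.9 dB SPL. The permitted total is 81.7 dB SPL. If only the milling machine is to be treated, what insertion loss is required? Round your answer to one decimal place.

Fixed contribution from the other source: Σ 10^(L/10) = 10^(67.9/10) = 6.166e+06 (67.90 dB SPL).
The limit corresponds to 10^(81.7/10) = 1.479e+08; subtracting the fixed part leaves 1.417e+08 for the milling machine, i.e. 81.52 dB SPL.
So the milling machine must be reduced from 95.4 to 81.52 dB SPL: IL = 13.88 dB.

13.9 dB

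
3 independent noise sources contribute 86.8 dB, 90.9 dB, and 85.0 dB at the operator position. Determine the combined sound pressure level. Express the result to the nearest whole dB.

93 dB

Incoherent sources combine by intensity addition: L_total = 10·log₁₀(Σ 10^(L_i/10)).
Σ 10^(L/10) = 10^(86.8/10) + 10^(90.9/10) + 10^(85.0/10) = 2.025e+09.
L_total = 10·log₁₀(2.025e+09) = 93.06 dB.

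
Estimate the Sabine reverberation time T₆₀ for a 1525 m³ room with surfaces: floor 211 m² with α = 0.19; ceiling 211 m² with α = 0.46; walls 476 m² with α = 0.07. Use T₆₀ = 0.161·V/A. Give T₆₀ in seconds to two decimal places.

1.44 s

Summing Sᵢαᵢ: 211·0.19 + 211·0.46 + 476·0.07 = 170.47 m².
T₆₀ = 0.161 × 1525 / 170.47 = 1.440 s.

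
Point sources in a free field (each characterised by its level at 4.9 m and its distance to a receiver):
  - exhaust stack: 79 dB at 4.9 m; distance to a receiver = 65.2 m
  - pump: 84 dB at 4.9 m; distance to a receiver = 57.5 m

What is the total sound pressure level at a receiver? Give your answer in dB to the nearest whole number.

64 dB

First find each source's level at the receiver (point-source: −20·log₁₀(r/r_ref)), then combine on an intensity basis.
exhaust stack: 79 − 20·log₁₀(65.2/4.9) = 79 − 22.48 = 56.52 dB.
pump: 84 − 20·log₁₀(57.5/4.9) = 84 − 21.39 = 62.61 dB.
Σ 10^(L/10) = 2.273e+06 → L_total = 10·log₁₀(2.273e+06) = 63.57 dB.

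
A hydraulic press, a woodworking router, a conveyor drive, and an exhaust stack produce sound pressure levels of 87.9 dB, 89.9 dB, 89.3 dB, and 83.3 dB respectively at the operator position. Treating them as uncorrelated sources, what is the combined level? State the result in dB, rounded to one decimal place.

94.2 dB

For uncorrelated sources the intensities add, so convert each level to linear form, sum, and take 10·log₁₀ of the total.
Σ 10^(L/10) = 10^(87.9/10) + 10^(89.9/10) + 10^(89.3/10) + 10^(83.3/10) = 2.659e+09.
L_total = 10·log₁₀(2.659e+09) = 94.25 dB.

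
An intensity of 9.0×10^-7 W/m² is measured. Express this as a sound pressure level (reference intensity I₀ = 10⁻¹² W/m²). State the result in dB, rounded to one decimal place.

59.5 dB

Dividing by I₀ shifts the exponent by 12: I/I₀ = 9.0×10^5.
L = 10·(0.9542 + 5) = 59.54 dB.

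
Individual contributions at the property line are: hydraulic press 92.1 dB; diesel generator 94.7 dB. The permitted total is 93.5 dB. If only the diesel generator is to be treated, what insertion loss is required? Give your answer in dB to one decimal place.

Everything except the diesel generator sums to 10^(92.1/10) = 1.622e+09 in linear terms, 92.10 dB.
To meet 93.5 dB overall, the treated diesel generator may contribute at most 10^(93.5/10) − 1.622e+09 = 6.169e+08, i.e. 87.90 dB.
Required insertion loss = 94.7 − 87.90 = 6.80 dB.

6.8 dB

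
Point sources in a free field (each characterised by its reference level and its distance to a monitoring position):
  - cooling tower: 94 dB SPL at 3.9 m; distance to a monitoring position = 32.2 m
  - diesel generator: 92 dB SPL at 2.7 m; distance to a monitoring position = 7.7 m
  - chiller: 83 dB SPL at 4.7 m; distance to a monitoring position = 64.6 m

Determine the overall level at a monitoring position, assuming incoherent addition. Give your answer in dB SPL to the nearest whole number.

84 dB SPL

Propagate each source to the receiver with L = L_ref − 20·log₁₀(r/r_ref), then add intensities.
cooling tower: 94 − 20·log₁₀(32.2/3.9) = 94 − 18.34 = 75.66 dB SPL.
diesel generator: 92 − 20·log₁₀(7.7/2.7) = 92 − 9.10 = 82.90 dB SPL.
chiller: 83 − 20·log₁₀(64.6/4.7) = 83 − 22.76 = 60.24 dB SPL.
Σ 10^(L/10) = 2.328e+08 → L_total = 10·log₁₀(2.328e+08) = 83.67 dB SPL.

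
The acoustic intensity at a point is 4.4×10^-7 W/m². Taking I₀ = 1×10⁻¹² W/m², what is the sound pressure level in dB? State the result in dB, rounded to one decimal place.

56.4 dB

L = 10·log₁₀(I/I₀) = 10·log₁₀(4.4×10^-7/10⁻¹²) = 10·log₁₀(4.4×10^5).
L = 10·(0.6435 + 5) = 56.43 dB.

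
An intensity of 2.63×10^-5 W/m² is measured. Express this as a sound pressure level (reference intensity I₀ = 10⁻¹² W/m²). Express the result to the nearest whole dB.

I/I₀ = 2.63×10^-5/10⁻¹² = 2.63×10^7, and L = 10·log₁₀(I/I₀).
L = 10·(0.4200 + 7) = 74.20 dB.

74 dB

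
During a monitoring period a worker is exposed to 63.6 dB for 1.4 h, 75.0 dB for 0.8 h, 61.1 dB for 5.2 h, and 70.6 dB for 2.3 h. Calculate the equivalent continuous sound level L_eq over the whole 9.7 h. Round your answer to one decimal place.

68.0 dB

L_eq = 10·log₁₀[(1/T)·Σ tᵢ·10^(Lᵢ/10)] with T = 9.7 h.
Σ tᵢ·10^(Lᵢ/10) = 1.4·10^(63.6/10) + 0.8·10^(75.0/10) + 5.2·10^(61.1/10) + 2.3·10^(70.6/10) = 6.161e+07.
L_eq = 10·log₁₀(6.161e+07/9.7) = 68.03 dB.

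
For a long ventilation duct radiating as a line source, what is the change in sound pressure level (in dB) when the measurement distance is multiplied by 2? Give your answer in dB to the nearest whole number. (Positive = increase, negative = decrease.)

-3 dB

A line source loses 3 dB per doubling of distance; generally ΔL = −10·log₁₀(r₂/r₁).
ΔL = −10·log₁₀(2) = -3.01 dB.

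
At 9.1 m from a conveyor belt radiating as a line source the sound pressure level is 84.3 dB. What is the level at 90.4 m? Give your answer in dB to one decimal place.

74.3 dB

For a line source, L₂ = L₁ − 10·log₁₀(r₂/r₁).
L₂ = 84.3 − 10·log₁₀(90.4/9.1) = 84.3 − 9.971 = 74.33 dB.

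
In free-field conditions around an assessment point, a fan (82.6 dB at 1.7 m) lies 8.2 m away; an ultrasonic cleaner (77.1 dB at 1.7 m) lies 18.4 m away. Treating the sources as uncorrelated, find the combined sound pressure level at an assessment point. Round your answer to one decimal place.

First find each source's level at the receiver (point-source: −20·log₁₀(r/r_ref)), then combine on an intensity basis.
fan: 82.6 − 20·log₁₀(8.2/1.7) = 82.6 − 13.67 = 68.93 dB.
ultrasonic cleaner: 77.1 − 20·log₁₀(18.4/1.7) = 77.1 − 20.69 = 56.41 dB.
Σ 10^(L/10) = 8.259e+06 → L_total = 10·log₁₀(8.259e+06) = 69.17 dB.

69.2 dB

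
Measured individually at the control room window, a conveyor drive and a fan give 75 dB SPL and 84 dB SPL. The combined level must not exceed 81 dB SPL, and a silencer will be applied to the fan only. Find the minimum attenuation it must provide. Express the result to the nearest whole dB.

4 dB

The untreated sources together contribute 10^(75/10) = 3.162e+07, i.e. 75.00 dB SPL.
The limit corresponds to 10^(81/10) = 1.259e+08; subtracting the fixed part leaves 9.427e+07 for the fan, i.e. 79.74 dB SPL.
Required insertion loss = 84 − 79.74 = 4.26 dB.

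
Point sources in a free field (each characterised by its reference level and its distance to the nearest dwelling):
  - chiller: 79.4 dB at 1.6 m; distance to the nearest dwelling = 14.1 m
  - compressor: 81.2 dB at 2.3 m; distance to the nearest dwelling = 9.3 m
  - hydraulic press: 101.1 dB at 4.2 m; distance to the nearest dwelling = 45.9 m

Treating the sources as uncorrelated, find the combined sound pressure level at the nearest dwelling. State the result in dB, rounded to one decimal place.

Propagate each source to the receiver with L = L_ref − 20·log₁₀(r/r_ref), then add intensities.
chiller: 79.4 − 20·log₁₀(14.1/1.6) = 79.4 − 18.90 = 60.50 dB.
compressor: 81.2 − 20·log₁₀(9.3/2.3) = 81.2 − 12.14 = 69.06 dB.
hydraulic press: 101.1 − 20·log₁₀(45.9/4.2) = 101.1 − 20.77 = 80.33 dB.
Σ 10^(L/10) = 1.170e+08 → L_total = 10·log₁₀(1.170e+08) = 80.68 dB.

80.7 dB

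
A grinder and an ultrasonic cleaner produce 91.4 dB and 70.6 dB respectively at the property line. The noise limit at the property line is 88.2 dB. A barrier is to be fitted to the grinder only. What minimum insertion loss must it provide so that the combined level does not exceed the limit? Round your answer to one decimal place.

3.3 dB

The untreated sources together contribute 10^(70.6/10) = 1.148e+07, i.e. 70.60 dB.
To meet 88.2 dB overall, the treated grinder may contribute at most 10^(88.2/10) − 1.148e+07 = 6.492e+08, i.e. 88.12 dB.
Required insertion loss = 91.4 − 88.12 = 3.28 dB.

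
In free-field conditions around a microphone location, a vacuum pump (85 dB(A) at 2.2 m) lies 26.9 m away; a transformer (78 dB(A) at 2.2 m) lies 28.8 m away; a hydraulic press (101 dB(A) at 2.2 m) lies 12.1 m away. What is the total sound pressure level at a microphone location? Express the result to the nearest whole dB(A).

86 dB(A)

First find each source's level at the receiver (point-source: −20·log₁₀(r/r_ref)), then combine on an intensity basis.
vacuum pump: 85 − 20·log₁₀(26.9/2.2) = 85 − 21.75 = 63.25 dB(A).
transformer: 78 − 20·log₁₀(28.8/2.2) = 78 − 22.34 = 55.66 dB(A).
hydraulic press: 101 − 20·log₁₀(12.1/2.2) = 101 − 14.81 = 86.19 dB(A).
Σ 10^(L/10) = 4.187e+08 → L_total = 10·log₁₀(4.187e+08) = 86.22 dB(A).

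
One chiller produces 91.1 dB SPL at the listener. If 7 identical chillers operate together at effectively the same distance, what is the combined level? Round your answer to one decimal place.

99.6 dB SPL

With 7 equal, uncorrelated contributions the intensity is 7× that of one unit, giving a rise of 10·log₁₀ 7.
L_total = 91.1 + 10·log₁₀(7) = 91.1 + 8.451 = 99.55 dB SPL.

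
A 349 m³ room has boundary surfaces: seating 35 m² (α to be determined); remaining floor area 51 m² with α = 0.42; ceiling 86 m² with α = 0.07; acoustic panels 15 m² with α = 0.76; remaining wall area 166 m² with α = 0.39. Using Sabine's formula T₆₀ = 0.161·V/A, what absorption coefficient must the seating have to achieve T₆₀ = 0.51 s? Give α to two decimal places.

0.19

From T₆₀ = 0.161·V/A, the target T₆₀ = 0.51 s needs A = 0.161·349/0.51 = 110.17 m².
Absorption from the other surfaces = 51·0.42 + 86·0.07 + 15·0.76 + 166·0.39 = 103.58 m², so the seating must supply 6.59 m² over 35 m².
α = 6.59/35 = 0.188.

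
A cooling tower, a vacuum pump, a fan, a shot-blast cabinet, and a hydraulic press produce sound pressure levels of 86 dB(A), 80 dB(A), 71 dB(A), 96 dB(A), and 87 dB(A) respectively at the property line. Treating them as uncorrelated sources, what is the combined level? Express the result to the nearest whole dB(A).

Incoherent sources combine by intensity addition: L_total = 10·log₁₀(Σ 10^(L_i/10)).
Σ 10^(L/10) = 10^(86/10) + 10^(80/10) + 10^(71/10) + 10^(96/10) + 10^(87/10) = 4.993e+09.
L_total = 10·log₁₀(4.993e+09) = 96.98 dB(A).

97 dB(A)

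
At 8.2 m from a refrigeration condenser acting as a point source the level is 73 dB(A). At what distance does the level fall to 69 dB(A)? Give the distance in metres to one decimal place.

13.0 m

For a point source L₁ − L₂ = 20·log₁₀(r₂/r₁), so r₂ = r₁·10^((L₁−L₂)/20).
r₂ = 8.2·10^((73−69)/20) = 8.2·10^(4.0/20) = 13.00 m.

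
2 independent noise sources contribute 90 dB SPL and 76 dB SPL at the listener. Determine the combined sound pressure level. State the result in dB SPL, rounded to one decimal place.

For uncorrelated sources the intensities add, so convert each level to linear form, sum, and take 10·log₁₀ of the total.
Σ 10^(L/10) = 10^(90/10) + 10^(76/10) = 1.040e+09.
L_total = 10·log₁₀(1.040e+09) = 90.17 dB SPL.

90.2 dB SPL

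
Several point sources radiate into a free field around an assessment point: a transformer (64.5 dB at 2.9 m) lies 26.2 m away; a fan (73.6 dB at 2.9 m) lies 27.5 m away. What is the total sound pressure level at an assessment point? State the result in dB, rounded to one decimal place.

Propagate each source to the receiver with L = L_ref − 20·log₁₀(r/r_ref), then add intensities.
transformer: 64.5 − 20·log₁₀(26.2/2.9) = 64.5 − 19.12 = 45.38 dB.
fan: 73.6 − 20·log₁₀(27.5/2.9) = 73.6 − 19.54 = 54.06 dB.
Σ 10^(L/10) = 2.893e+05 → L_total = 10·log₁₀(2.893e+05) = 54.61 dB.

54.6 dB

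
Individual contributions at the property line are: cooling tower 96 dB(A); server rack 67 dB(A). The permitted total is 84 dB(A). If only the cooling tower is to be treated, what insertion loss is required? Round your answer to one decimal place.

12.1 dB

The untreated sources together contribute 10^(67/10) = 5.012e+06, i.e. 67.00 dB(A).
The limit corresponds to 10^(84/10) = 2.512e+08; subtracting the fixed part leaves 2.462e+08 for the cooling tower, i.e. 83.91 dB(A).
Required insertion loss = 96 − 83.91 = 12.09 dB.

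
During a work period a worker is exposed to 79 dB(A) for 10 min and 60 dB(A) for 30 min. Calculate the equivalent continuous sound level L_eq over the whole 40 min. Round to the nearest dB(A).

Weight each interval's intensity by its duration and average over T = 40 min:
Σ tᵢ·10^(Lᵢ/10) = 10·10^(79/10) + 30·10^(60/10) = 8.243e+08.
L_eq = 10·log₁₀(8.243e+08/40) = 73.14 dB(A).

73 dB(A)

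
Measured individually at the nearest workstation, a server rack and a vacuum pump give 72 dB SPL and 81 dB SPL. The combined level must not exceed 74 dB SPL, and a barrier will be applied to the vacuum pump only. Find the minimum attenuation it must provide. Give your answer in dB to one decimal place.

Fixed contribution from the other source: Σ 10^(L/10) = 10^(72/10) = 1.585e+07 (72.00 dB SPL).
To meet 74 dB SPL overall, the treated vacuum pump may contribute at most 10^(74/10) − 1.585e+07 = 9.270e+06, i.e. 69.67 dB SPL.
So the vacuum pump must be reduced from 81 to 69.67 dB SPL: IL = 11.33 dB.

11.3 dB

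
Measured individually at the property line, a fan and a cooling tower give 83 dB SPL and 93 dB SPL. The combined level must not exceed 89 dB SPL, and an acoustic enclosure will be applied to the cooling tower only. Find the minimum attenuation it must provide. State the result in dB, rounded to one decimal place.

5.3 dB

Fixed contribution from the other source: Σ 10^(L/10) = 10^(83/10) = 1.995e+08 (83.00 dB SPL).
To meet 89 dB SPL overall, the treated cooling tower may contribute at most 10^(89/10) − 1.995e+08 = 5.948e+08, i.e. 87.74 dB SPL.
Required insertion loss = 93 − 87.74 = 5.26 dB.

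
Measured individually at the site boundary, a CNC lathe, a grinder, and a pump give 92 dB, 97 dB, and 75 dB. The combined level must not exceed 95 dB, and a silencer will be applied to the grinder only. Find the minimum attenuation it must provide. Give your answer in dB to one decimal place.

Everything except the grinder sums to 10^(92/10) + 10^(75/10) = 1.617e+09 in linear terms, 92.09 dB.
To meet 95 dB overall, the treated grinder may contribute at most 10^(95/10) − 1.617e+09 = 1.546e+09, i.e. 91.89 dB.
Required insertion loss = 97 − 91.89 = 5.11 dB.

5.1 dB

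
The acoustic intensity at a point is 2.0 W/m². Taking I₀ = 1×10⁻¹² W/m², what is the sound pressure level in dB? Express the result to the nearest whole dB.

123 dB

L = 10·log₁₀(I/I₀) = 10·log₁₀(2.0/10⁻¹²) = 10·log₁₀(2.0×10^12).
L = 10·(0.3010 + 12) = 123.01 dB.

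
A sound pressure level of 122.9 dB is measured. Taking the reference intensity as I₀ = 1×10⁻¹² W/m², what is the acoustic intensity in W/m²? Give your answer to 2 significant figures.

1.9 W/m²

I/I₀ = 10^(122.9/10) = 1.95e+12, so I = 1.95e+12 × 10⁻¹² W/m².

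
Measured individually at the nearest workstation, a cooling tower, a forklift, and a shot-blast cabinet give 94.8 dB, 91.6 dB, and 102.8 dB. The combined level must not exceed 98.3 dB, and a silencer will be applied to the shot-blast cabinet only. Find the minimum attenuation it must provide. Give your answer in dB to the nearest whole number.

9 dB

The untreated sources together contribute 10^(94.8/10) + 10^(91.6/10) = 4.465e+09, i.e. 96.50 dB.
To meet 98.3 dB overall, the treated shot-blast cabinet may contribute at most 10^(98.3/10) − 4.465e+09 = 2.295e+09, i.e. 93.61 dB.
Required insertion loss = 102.8 − 93.61 = 9.19 dB.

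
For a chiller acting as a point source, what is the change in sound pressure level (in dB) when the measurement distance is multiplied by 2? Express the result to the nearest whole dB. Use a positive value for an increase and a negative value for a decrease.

-6 dB

Point-source spreading: ΔL = −20·log₁₀(r₂/r₁).
ΔL = −20·log₁₀(2) = -6.02 dB.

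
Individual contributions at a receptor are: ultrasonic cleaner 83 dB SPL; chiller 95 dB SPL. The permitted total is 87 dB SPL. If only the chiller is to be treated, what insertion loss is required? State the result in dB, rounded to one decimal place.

10.2 dB

The untreated sources together contribute 10^(83/10) = 1.995e+08, i.e. 83.00 dB SPL.
To meet 87 dB SPL overall, the treated chiller may contribute at most 10^(87/10) − 1.995e+08 = 3.017e+08, i.e. 84.80 dB SPL.
Required insertion loss = 95 − 84.80 = 10.20 dB.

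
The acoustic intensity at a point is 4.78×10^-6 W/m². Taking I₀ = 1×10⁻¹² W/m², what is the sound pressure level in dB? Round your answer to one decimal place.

66.8 dB

L = 10·log₁₀(I/I₀) = 10·log₁₀(4.78×10^-6/10⁻¹²) = 10·log₁₀(4.78×10^6).
L = 10·(0.6794 + 6) = 66.79 dB.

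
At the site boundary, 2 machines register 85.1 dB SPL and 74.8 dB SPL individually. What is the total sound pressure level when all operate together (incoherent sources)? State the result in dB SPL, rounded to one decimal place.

Incoherent sources combine by intensity addition: L_total = 10·log₁₀(Σ 10^(L_i/10)).
Σ 10^(L/10) = 10^(85.1/10) + 10^(74.8/10) = 3.538e+08.
L_total = 10·log₁₀(3.538e+08) = 85.49 dB SPL.

85.5 dB SPL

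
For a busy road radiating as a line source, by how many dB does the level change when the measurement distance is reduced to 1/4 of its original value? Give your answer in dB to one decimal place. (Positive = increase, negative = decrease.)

A line source loses 3 dB per doubling of distance; generally ΔL = −10·log₁₀(r₂/r₁).
ΔL = −10·log₁₀(0.25) = +6.02 dB.

+6.0 dB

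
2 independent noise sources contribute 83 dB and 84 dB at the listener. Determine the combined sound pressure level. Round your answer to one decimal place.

Incoherent sources combine by intensity addition: L_total = 10·log₁₀(Σ 10^(L_i/10)).
Σ 10^(L/10) = 10^(83/10) + 10^(84/10) = 4.507e+08.
L_total = 10·log₁₀(4.507e+08) = 86.54 dB.

86.5 dB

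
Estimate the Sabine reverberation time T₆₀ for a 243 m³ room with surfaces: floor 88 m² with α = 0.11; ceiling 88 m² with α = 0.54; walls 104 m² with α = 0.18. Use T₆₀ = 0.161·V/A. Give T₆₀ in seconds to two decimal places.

A = Σ Sᵢαᵢ = 88·0.11 + 88·0.54 + 104·0.18 = 75.92 m².
T₆₀ = 0.161·V/A = 0.161·243/75.92 = 0.515 s.

0.52 s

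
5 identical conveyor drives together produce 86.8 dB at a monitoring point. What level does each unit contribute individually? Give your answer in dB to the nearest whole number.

5 equal contributions raise the level by 10·log₁₀ 5 = 6.990 dB, so each unit alone gives 86.8 − 6.990.

80 dB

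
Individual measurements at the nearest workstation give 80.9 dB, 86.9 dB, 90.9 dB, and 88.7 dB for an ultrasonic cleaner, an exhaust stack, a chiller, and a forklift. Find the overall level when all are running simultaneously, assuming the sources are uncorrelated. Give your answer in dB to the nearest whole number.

94 dB

For uncorrelated sources the intensities add, so convert each level to linear form, sum, and take 10·log₁₀ of the total.
Σ 10^(L/10) = 10^(80.9/10) + 10^(86.9/10) + 10^(90.9/10) + 10^(88.7/10) = 2.584e+09.
L_total = 10·log₁₀(2.584e+09) = 94.12 dB.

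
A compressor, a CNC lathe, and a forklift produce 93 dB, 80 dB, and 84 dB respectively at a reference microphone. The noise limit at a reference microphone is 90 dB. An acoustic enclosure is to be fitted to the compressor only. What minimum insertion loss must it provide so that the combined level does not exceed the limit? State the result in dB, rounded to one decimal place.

4.9 dB

The untreated sources together contribute 10^(80/10) + 10^(84/10) = 3.512e+08, i.e. 85.46 dB.
The limit corresponds to 10^(90/10) = 1.000e+09; subtracting the fixed part leaves 6.488e+08 for the compressor, i.e. 88.12 dB.
Required insertion loss = 93 − 88.12 = 4.88 dB.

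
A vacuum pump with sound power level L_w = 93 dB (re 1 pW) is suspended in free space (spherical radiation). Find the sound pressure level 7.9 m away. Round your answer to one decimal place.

Free-field spherical radiation: L_p = L_w − 10·log₁₀(4π·r²), r = 7.9 m.
4π·r² = 784.3 m², 10·log₁₀ of that is 28.945 dB.
L_p = 93 − 28.945 = 64.06 dB.

64.1 dB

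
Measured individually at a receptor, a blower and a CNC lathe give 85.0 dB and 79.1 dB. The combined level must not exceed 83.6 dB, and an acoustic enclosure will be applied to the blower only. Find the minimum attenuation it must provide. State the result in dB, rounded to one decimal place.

Fixed contribution from the other source: Σ 10^(L/10) = 10^(79.1/10) = 8.128e+07 (79.10 dB).
To meet 83.6 dB overall, the treated blower may contribute at most 10^(83.6/10) − 8.128e+07 = 1.478e+08, i.e. 81.70 dB.
So the blower must be reduced from 85.0 to 81.70 dB: IL = 3.30 dB.

3.3 dB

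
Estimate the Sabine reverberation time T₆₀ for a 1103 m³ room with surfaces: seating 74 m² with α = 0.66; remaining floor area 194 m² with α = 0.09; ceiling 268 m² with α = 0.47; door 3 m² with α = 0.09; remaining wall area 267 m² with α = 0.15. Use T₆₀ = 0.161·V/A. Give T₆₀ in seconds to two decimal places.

Summing Sᵢαᵢ: 74·0.66 + 194·0.09 + 268·0.47 + 3·0.09 + 267·0.15 = 232.58 m².
T₆₀ = 0.161 × 1103 / 232.58 = 0.764 s.

0.76 s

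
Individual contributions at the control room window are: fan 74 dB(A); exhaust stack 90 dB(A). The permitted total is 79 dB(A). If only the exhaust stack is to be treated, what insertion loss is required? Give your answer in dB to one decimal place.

Fixed contribution from the other source: Σ 10^(L/10) = 10^(74/10) = 2.512e+07 (74.00 dB(A)).
The limit corresponds to 10^(79/10) = 7.943e+07; subtracting the fixed part leaves 5.431e+07 for the exhaust stack, i.e. 77.35 dB(A).
So the exhaust stack must be reduced from 90 to 77.35 dB(A): IL = 12.65 dB.

12.7 dB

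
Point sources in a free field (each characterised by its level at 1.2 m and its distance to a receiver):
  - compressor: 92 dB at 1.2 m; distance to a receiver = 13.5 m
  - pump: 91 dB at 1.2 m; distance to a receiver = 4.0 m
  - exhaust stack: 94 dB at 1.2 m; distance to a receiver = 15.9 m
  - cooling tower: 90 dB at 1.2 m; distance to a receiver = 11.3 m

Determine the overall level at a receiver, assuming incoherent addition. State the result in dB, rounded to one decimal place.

Apply inverse-square spreading to bring every level to the receiver, then sum 10^(L/10).
compressor: 92 − 20·log₁₀(13.5/1.2) = 92 − 21.02 = 70.98 dB.
pump: 91 − 20·log₁₀(4.0/1.2) = 91 − 10.46 = 80.54 dB.
exhaust stack: 94 − 20·log₁₀(15.9/1.2) = 94 − 22.44 = 71.56 dB.
cooling tower: 90 − 20·log₁₀(11.3/1.2) = 90 − 19.48 = 70.52 dB.
Σ 10^(L/10) = 1.514e+08 → L_total = 10·log₁₀(1.514e+08) = 81.80 dB.

81.8 dB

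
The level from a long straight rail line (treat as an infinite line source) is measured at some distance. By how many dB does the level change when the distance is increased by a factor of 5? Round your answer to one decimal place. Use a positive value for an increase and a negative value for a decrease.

With cylindrical spreading the level changes by −10·log₁₀(r₂/r₁).
ΔL = −10·log₁₀(5) = -6.99 dB.

-7.0 dB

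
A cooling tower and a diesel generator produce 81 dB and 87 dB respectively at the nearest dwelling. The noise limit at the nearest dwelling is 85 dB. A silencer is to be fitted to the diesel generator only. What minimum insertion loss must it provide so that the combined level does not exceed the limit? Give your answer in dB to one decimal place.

Everything except the diesel generator sums to 10^(81/10) = 1.259e+08 in linear terms, 81.00 dB.
The limit corresponds to 10^(85/10) = 3.162e+08; subtracting the fixed part leaves 1.903e+08 for the diesel generator, i.e. 82.80 dB.
So the diesel generator must be reduced from 87 to 82.80 dB: IL = 4.20 dB.

4.2 dB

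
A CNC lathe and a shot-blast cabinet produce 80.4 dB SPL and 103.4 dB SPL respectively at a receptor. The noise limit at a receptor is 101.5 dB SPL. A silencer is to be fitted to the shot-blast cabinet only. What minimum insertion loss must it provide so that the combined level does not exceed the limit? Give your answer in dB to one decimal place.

1.9 dB

Fixed contribution from the other source: Σ 10^(L/10) = 10^(80.4/10) = 1.096e+08 (80.40 dB SPL).
The limit corresponds to 10^(101.5/10) = 1.413e+10; subtracting the fixed part leaves 1.402e+10 for the shot-blast cabinet, i.e. 101.47 dB SPL.
So the shot-blast cabinet must be reduced from 103.4 to 101.47 dB SPL: IL = 1.93 dB.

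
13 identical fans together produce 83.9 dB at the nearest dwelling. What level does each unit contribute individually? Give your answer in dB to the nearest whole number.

73 dB

Dividing the total intensity by 13 lowers the level by 10·log₁₀ 13 = 11.139 dB: L₁ = 83.9 − 11.139.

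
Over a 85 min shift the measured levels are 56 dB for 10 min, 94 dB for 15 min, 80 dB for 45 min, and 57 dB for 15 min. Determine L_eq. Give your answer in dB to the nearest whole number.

Weight each interval's intensity by its duration and average over T = 85 min:
Σ tᵢ·10^(Lᵢ/10) = 10·10^(56/10) + 15·10^(94/10) + 45·10^(80/10) + 15·10^(57/10) = 4.219e+10.
L_eq = 10·log₁₀(4.219e+10/85) = 86.96 dB.

87 dB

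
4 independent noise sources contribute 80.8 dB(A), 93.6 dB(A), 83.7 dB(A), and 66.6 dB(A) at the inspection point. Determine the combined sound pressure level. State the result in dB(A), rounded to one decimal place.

94.2 dB(A)

Incoherent sources combine by intensity addition: L_total = 10·log₁₀(Σ 10^(L_i/10)).
Σ 10^(L/10) = 10^(80.8/10) + 10^(93.6/10) + 10^(83.7/10) + 10^(66.6/10) = 2.650e+09.
L_total = 10·log₁₀(2.650e+09) = 94.23 dB(A).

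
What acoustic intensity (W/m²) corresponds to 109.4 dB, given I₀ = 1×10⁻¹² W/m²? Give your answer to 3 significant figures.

L = 10·log₁₀(I/I₀) ⇒ I = I₀·10^(L/10) = 10⁻¹² × 10^10.94.

0.0871 W/m²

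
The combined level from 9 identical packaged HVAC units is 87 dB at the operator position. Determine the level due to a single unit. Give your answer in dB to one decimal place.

Dividing the total intensity by 9 lowers the level by 10·log₁₀ 9 = 9.542 dB: L₁ = 87 − 9.542.

77.5 dB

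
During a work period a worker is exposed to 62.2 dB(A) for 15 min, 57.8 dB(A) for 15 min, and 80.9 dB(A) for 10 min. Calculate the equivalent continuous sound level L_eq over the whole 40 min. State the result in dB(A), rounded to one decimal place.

75.0 dB(A)

L_eq = 10·log₁₀[(1/T)·Σ tᵢ·10^(Lᵢ/10)] with T = 40 min.
Σ tᵢ·10^(Lᵢ/10) = 15·10^(62.2/10) + 15·10^(57.8/10) + 10·10^(80.9/10) = 1.264e+09.
L_eq = 10·log₁₀(1.264e+09/40) = 75.00 dB(A).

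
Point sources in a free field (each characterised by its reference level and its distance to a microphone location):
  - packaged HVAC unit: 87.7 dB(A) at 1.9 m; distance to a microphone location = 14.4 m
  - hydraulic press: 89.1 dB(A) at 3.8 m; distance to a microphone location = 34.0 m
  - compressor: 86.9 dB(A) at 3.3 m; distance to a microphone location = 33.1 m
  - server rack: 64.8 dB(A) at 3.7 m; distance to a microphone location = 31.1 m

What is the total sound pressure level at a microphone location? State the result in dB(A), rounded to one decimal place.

Propagate each source to the receiver with L = L_ref − 20·log₁₀(r/r_ref), then add intensities.
packaged HVAC unit: 87.7 − 20·log₁₀(14.4/1.9) = 87.7 − 17.59 = 70.11 dB(A).
hydraulic press: 89.1 − 20·log₁₀(34.0/3.8) = 89.1 − 19.03 = 70.07 dB(A).
compressor: 86.9 − 20·log₁₀(33.1/3.3) = 86.9 − 20.03 = 66.87 dB(A).
server rack: 64.8 − 20·log₁₀(31.1/3.7) = 64.8 − 18.49 = 46.31 dB(A).
Σ 10^(L/10) = 2.532e+07 → L_total = 10·log₁₀(2.532e+07) = 74.03 dB(A).

74.0 dB(A)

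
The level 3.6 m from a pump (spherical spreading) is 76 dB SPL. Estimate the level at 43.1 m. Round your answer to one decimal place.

54.4 dB SPL

For a point source, L₂ = L₁ − 20·log₁₀(r₂/r₁).
L₂ = 76 − 20·log₁₀(43.1/3.6) = 76 − 21.563 = 54.44 dB SPL.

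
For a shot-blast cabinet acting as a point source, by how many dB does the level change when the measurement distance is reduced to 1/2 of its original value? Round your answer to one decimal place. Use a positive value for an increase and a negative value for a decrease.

Point-source spreading: ΔL = −20·log₁₀(r₂/r₁).
ΔL = −20·log₁₀(0.5) = +6.02 dB.

+6.0 dB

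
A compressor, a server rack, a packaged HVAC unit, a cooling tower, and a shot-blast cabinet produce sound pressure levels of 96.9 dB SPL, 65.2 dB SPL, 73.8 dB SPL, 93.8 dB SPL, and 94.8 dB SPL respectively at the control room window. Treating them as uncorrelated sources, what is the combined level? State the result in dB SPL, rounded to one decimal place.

100.1 dB SPL

Incoherent sources combine by intensity addition: L_total = 10·log₁₀(Σ 10^(L_i/10)).
Σ 10^(L/10) = 10^(96.9/10) + 10^(65.2/10) + 10^(73.8/10) + 10^(93.8/10) + 10^(94.8/10) = 1.034e+10.
L_total = 10·log₁₀(1.034e+10) = 100.15 dB SPL.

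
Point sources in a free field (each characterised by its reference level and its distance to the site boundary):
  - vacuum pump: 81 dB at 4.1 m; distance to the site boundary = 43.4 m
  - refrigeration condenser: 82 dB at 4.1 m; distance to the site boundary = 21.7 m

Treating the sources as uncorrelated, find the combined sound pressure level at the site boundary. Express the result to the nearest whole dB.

Propagate each source to the receiver with L = L_ref − 20·log₁₀(r/r_ref), then add intensities.
vacuum pump: 81 − 20·log₁₀(43.4/4.1) = 81 − 20.49 = 60.51 dB.
refrigeration condenser: 82 − 20·log₁₀(21.7/4.1) = 82 − 14.47 = 67.53 dB.
Σ 10^(L/10) = 6.781e+06 → L_total = 10·log₁₀(6.781e+06) = 68.31 dB.

68 dB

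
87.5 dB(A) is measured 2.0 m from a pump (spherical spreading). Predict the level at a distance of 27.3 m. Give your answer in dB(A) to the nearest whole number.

Point-source attenuation: ΔL = 20·log₁₀(r₂/r₁) = 20·log₁₀(27.3/2.0) = 22.703 dB.
L₂ = 87.5 − 20·log₁₀(27.3/2.0) = 87.5 − 22.703 = 64.80 dB(A).

65 dB(A)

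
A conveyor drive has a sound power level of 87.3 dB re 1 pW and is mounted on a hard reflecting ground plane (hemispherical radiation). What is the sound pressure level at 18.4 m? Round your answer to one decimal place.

54.0 dB

Free-field hemispherical radiation: L_p = L_w − 10·log₁₀(2π·r²), r = 18.4 m.
2π·r² = 2127 m², 10·log₁₀ of that is 33.278 dB.
L_p = 87.3 − 33.278 = 54.02 dB.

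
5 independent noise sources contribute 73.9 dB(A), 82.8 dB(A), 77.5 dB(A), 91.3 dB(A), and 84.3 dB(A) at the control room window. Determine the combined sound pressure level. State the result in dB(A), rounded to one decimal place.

For uncorrelated sources the intensities add, so convert each level to linear form, sum, and take 10·log₁₀ of the total.
Σ 10^(L/10) = 10^(73.9/10) + 10^(82.8/10) + 10^(77.5/10) + 10^(91.3/10) + 10^(84.3/10) = 1.889e+09.
L_total = 10·log₁₀(1.889e+09) = 92.76 dB(A).

92.8 dB(A)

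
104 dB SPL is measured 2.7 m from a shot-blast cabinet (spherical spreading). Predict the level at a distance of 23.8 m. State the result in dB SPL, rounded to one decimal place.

85.1 dB SPL

Point-source attenuation: ΔL = 20·log₁₀(r₂/r₁) = 20·log₁₀(23.8/2.7) = 18.904 dB.
L₂ = 104 − 20·log₁₀(23.8/2.7) = 104 − 18.904 = 85.10 dB SPL.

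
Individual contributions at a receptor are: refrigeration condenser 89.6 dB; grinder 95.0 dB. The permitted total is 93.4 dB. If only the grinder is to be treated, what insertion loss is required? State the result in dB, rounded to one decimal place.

Fixed contribution from the other source: Σ 10^(L/10) = 10^(89.6/10) = 9.120e+08 (89.60 dB).
The limit corresponds to 10^(93.4/10) = 2.188e+09; subtracting the fixed part leaves 1.276e+09 for the grinder, i.e. 91.06 dB.
So the grinder must be reduced from 95.0 to 91.06 dB: IL = 3.94 dB.

3.9 dB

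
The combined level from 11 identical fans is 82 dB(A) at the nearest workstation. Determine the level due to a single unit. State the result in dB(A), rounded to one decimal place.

71.6 dB(A)

For N identical incoherent sources L_total = L₁ + 10·log₁₀ N, so L₁ = 82 − 10·log₁₀(11) = 82 − 10.414.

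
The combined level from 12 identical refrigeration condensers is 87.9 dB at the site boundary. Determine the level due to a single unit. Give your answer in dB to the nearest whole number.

12 equal contributions raise the level by 10·log₁₀ 12 = 10.792 dB, so each unit alone gives 87.9 − 10.792.

77 dB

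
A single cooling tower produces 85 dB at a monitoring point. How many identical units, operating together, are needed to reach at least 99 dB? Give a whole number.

26

Need L₁ + 10·log₁₀ N ≥ 99, i.e. log₁₀ N ≥ 1.40.
N ≥ 10^(14.0/10) = 25.119, so N = 26.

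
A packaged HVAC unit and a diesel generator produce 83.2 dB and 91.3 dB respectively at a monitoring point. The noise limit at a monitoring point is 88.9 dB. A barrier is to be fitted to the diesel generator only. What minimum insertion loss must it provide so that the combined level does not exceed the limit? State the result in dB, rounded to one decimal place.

Everything except the diesel generator sums to 10^(83.2/10) = 2.089e+08 in linear terms, 83.20 dB.
To meet 88.9 dB overall, the treated diesel generator may contribute at most 10^(88.9/10) − 2.089e+08 = 5.673e+08, i.e. 87.54 dB.
So the diesel generator must be reduced from 91.3 to 87.54 dB: IL = 3.76 dB.

3.8 dB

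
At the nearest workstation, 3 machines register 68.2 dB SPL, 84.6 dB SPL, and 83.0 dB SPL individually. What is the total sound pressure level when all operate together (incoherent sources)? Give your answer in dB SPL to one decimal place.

86.9 dB SPL

For uncorrelated sources the intensities add, so convert each level to linear form, sum, and take 10·log₁₀ of the total.
Σ 10^(L/10) = 10^(68.2/10) + 10^(84.6/10) + 10^(83.0/10) = 4.945e+08.
L_total = 10·log₁₀(4.945e+08) = 86.94 dB SPL.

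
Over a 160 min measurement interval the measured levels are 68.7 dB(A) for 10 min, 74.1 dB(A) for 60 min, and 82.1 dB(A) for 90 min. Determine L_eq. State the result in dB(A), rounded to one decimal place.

Weight each interval's intensity by its duration and average over T = 160 min:
Σ tᵢ·10^(Lᵢ/10) = 10·10^(68.7/10) + 60·10^(74.1/10) + 90·10^(82.1/10) = 1.621e+10.
L_eq = 10·log₁₀(1.621e+10/160) = 80.06 dB(A).

80.1 dB(A)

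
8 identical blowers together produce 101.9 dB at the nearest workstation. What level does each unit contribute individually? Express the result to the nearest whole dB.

93 dB

Dividing the total intensity by 8 lowers the level by 10·log₁₀ 8 = 9.031 dB: L₁ = 101.9 − 9.031.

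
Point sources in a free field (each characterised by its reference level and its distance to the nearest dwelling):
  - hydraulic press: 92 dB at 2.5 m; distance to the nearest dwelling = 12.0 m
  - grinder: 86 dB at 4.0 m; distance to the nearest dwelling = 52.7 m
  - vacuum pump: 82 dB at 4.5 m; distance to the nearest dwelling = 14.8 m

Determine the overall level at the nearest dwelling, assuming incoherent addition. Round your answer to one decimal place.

Propagate each source to the receiver with L = L_ref − 20·log₁₀(r/r_ref), then add intensities.
hydraulic press: 92 − 20·log₁₀(12.0/2.5) = 92 − 13.62 = 78.38 dB.
grinder: 86 − 20·log₁₀(52.7/4.0) = 86 − 22.40 = 63.60 dB.
vacuum pump: 82 − 20·log₁₀(14.8/4.5) = 82 − 10.34 = 71.66 dB.
Σ 10^(L/10) = 8.573e+07 → L_total = 10·log₁₀(8.573e+07) = 79.33 dB.

79.3 dB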